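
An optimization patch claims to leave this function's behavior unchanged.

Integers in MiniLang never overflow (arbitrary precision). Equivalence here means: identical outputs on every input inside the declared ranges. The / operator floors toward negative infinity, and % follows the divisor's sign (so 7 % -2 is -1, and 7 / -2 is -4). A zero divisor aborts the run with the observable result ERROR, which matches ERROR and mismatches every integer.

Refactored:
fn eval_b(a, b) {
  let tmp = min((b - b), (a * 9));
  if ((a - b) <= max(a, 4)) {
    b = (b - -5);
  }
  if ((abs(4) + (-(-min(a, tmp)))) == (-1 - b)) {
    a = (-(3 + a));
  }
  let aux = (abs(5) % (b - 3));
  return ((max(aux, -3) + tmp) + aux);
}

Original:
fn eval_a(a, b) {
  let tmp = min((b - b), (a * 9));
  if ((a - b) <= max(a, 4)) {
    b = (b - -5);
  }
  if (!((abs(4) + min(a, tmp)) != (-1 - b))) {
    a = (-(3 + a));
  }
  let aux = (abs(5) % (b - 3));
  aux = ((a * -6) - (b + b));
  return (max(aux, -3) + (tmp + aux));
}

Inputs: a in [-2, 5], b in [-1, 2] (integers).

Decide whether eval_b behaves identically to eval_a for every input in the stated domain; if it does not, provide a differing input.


Try a=-2, b=-1.
eval_a: tmp := -18 | ((a - b) <= max(a, 4)): true | b := 4 | (!((abs(4) + min(a, tmp)) != (-1 - b))): false | aux := 0 | aux := 4 | result -10
eval_b: tmp := -18 | ((a - b) <= max(a, 4)): true | b := 4 | ((abs(4) + (-(-min(a, tmp)))) == (-1 - b)): false | aux := 0 | result -18
-10 vs -18 — the two versions disagree here.
verdict: not equivalent; witness: a=-2, b=-1


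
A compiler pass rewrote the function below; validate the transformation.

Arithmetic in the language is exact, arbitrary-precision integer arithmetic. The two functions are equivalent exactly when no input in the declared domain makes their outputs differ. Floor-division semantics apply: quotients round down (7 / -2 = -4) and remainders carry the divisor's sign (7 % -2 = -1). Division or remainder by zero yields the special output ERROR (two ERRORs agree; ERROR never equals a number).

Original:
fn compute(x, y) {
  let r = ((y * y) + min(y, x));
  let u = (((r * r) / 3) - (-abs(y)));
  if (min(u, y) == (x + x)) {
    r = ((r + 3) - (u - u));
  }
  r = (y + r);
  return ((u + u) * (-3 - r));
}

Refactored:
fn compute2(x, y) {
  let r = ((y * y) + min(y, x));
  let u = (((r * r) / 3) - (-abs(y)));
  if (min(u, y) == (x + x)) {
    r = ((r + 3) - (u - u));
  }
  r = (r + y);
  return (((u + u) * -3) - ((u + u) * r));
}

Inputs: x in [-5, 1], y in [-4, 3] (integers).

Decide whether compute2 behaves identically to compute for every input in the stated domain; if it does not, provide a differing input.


The two versions differ — the changes include arithmetic usage differs.
Tracing x=-1, y=-3: compute: r := 6 | u := 15 | (min(u, y) == (x + x)): false | r := 3 | result -180 | compute2: r := 6 | u := 15 | (min(u, y) == (x + x)): false | r := 3 | result -180 — matching result -180.
Across all 56 domain points the two functions coincide.
verdict: equivalent


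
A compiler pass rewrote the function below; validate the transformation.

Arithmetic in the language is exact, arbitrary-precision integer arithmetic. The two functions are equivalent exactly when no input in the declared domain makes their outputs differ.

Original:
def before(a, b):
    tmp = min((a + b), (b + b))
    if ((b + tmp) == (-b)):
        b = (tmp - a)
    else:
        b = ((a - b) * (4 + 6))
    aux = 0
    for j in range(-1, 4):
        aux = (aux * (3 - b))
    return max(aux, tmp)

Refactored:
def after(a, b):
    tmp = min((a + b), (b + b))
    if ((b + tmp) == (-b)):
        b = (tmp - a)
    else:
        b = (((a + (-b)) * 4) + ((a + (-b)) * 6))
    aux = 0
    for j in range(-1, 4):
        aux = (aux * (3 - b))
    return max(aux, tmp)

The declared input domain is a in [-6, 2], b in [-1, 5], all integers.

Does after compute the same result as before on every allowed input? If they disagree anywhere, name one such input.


Behavior is preserved: although arithmetic usage differs, the outputs never diverge.
Tracing a=-4, b=4: before: tmp=0, then ((b + tmp) == (-b)) is false, then b=-80, then aux=0, then (j=-1), then aux=0, then (j=0), then aux=0, then (j=1), then aux=0, then (j=2), then aux=0, then (j=3), then aux=0, then returns 0 | after: tmp=0, then ((b + tmp) == (-b)) is false, then b=-80, then aux=0, then (j=-1), then aux=0, then (j=0), then aux=0, then (j=1), then aux=0, then (j=2), then aux=0, then (j=3), then aux=0, then returns 0 — matching result 0.
Checked all 63 inputs in the declared domain: the outputs agree on every one.
verdict: equivalent


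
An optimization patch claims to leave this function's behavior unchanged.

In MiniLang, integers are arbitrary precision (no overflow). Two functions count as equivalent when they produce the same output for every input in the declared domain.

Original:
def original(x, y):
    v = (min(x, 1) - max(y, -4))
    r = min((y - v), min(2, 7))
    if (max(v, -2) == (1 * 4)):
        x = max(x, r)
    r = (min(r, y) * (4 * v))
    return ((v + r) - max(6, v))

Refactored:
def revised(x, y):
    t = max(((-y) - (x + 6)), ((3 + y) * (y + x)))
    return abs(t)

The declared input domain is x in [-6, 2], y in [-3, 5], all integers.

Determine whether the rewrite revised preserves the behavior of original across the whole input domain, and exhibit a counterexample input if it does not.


There is a counterexample at x=-6, y=-3: 27 on one side, 3 on the other.
original: v becomes -3; next r becomes 0; next (max(v, -2) == (1 * 4)) evaluates to false; next r becomes 36; next final value 27
revised: t becomes 3; next final value 3
verdict: not equivalent; witness: x=-6, y=-3


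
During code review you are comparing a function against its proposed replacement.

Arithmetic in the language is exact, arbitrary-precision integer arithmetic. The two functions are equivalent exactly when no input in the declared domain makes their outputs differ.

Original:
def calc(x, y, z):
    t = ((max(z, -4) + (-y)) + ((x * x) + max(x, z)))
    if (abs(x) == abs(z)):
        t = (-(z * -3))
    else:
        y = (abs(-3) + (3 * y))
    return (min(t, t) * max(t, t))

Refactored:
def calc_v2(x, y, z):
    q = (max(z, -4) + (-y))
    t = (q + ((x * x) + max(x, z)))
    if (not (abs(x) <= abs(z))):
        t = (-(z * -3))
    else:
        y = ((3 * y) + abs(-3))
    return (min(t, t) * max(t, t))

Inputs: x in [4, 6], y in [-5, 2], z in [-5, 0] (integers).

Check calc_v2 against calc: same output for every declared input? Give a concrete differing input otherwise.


Try x=4, y=-5, z=-4.
calc: t = 21; (abs(x) == abs(z)) -> true; t = -12; return 144
calc_v2: q = 1; t = 21; (not (abs(x) <= abs(z))) -> false; y = -12; return 441
144 against 441: the behavior changed.
verdict: not equivalent; witness: x=4, y=-5, z=-4


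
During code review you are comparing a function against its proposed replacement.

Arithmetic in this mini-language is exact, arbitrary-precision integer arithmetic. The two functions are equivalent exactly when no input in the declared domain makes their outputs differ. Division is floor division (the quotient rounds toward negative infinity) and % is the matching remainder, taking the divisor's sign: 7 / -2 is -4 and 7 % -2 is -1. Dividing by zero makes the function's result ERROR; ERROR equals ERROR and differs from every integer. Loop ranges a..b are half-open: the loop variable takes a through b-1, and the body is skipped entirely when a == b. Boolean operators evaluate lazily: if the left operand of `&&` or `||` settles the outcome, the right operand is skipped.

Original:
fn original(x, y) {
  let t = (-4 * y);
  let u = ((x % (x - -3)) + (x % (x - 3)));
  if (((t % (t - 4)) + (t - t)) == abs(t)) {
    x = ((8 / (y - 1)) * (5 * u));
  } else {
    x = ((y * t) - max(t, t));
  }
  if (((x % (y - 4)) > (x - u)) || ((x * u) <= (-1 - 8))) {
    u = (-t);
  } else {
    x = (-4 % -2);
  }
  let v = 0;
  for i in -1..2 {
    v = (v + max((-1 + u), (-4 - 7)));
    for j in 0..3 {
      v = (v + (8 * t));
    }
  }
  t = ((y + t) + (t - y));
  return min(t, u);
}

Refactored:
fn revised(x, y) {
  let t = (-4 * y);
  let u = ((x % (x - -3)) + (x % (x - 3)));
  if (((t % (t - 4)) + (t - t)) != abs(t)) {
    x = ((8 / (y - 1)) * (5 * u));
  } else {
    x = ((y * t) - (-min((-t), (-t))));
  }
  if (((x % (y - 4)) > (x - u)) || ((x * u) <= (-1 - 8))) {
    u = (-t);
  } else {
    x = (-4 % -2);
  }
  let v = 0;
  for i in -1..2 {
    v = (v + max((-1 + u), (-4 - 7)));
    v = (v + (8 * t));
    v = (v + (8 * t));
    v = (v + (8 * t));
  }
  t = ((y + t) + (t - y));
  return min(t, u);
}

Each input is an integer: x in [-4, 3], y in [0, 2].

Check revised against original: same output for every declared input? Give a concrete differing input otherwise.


Run the pair on x=-4, y=0.
original: t := 0 | u := -4 | (((t % (t - 4)) + (t - t)) == abs(t)): true | x := 160 | (((x % (y - 4)) > (x - u)) || ((x * u) <= (-1 - 8))): true | u := 0 | v := 0 | iter i=-1: | v := -1 | iter j=0: | v := -1 | iter j=1: | v := -1 | iter j=2: | v := -1 | iter i=0: | v := -2 | iter j=0: | v := -2 | iter j=1: | v := -2 | iter j=2: | v := -2 | iter i=1: | v := -3 | iter j=0: | v := -3 | iter j=1: | v := -3 | iter j=2: | v := -3 | t := 0 | result 0
revised: t := 0 | u := -4 | (((t % (t - 4)) + (t - t)) != abs(t)): false | x := 0 | (((x % (y - 4)) > (x - u)) || ((x * u) <= (-1 - 8))): false | x := 0 | v := 0 | iter i=-1: | v := -5 | v := -5 | v := -5 | v := -5 | iter i=0: | v := -10 | v := -10 | v := -10 | v := -10 | iter i=1: | v := -15 | v := -15 | v := -15 | v := -15 | t := 0 | result -4
0 vs -4 — the two versions disagree here.
verdict: not equivalent; witness: x=-4, y=0


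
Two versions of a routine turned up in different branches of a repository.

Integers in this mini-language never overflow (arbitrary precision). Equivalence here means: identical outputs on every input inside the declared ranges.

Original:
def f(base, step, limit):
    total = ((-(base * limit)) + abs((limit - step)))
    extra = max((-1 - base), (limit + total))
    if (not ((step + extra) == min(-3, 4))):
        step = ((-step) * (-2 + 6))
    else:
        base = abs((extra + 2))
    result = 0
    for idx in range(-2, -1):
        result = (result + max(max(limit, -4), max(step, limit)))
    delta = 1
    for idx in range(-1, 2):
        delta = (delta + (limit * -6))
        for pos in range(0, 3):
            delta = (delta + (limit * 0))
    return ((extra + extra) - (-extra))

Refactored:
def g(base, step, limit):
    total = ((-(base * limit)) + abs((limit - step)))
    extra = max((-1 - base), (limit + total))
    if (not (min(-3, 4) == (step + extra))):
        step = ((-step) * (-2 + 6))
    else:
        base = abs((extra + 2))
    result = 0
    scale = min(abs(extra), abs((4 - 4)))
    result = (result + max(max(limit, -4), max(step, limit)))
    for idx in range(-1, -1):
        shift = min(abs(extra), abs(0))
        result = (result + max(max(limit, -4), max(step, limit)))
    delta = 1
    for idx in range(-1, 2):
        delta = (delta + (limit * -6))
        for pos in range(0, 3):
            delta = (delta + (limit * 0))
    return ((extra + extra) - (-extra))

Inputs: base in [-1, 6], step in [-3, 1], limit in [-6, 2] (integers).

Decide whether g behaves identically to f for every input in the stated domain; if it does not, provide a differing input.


Comparing the listings, the differences include: arithmetic usage differs; constant usage differs; loop structure differs; local variable names differ; statement counts differ; min/max/abs usage differs.
Spot check at base=6, step=1, limit=-4 — f: total=29, then extra=25, then (not ((step + extra) == min(-3, 4))) is true, then step=-4, then result=0, then (idx=-2), then result=-4, then delta=1, then (idx=-1), then delta=25, then (pos=0), then delta=25, then (pos=1), then delta=25, then (pos=2), then delta=25, then (idx=0), then delta=49, then (pos=0), then delta=49, then (pos=1), then delta=49, then (pos=2), then delta=49, then (idx=1), then delta=73, then (pos=0), then delta=73, then (pos=1), then delta=73, then (pos=2), then delta=73, then returns 75. g: total=29, then extra=25, then (not (min(-3, 4) == (step + extra))) is true, then step=-4, then result=0, then scale=0, then result=-4, then the loop over idx runs zero times, then delta=1, then (idx=-1), then delta=25, then (pos=0), then delta=25, then (pos=1), then delta=25, then (pos=2), then delta=25, then (idx=0), then delta=49, then (pos=0), then delta=49, then (pos=1), then delta=49, then (pos=2), then delta=49, then (idx=1), then delta=73, then (pos=0), then delta=73, then (pos=1), then delta=73, then (pos=2), then delta=73, then returns 75. Both give 75.
Checked all 360 inputs in the declared domain: the outputs agree on every one.
verdict: equivalent


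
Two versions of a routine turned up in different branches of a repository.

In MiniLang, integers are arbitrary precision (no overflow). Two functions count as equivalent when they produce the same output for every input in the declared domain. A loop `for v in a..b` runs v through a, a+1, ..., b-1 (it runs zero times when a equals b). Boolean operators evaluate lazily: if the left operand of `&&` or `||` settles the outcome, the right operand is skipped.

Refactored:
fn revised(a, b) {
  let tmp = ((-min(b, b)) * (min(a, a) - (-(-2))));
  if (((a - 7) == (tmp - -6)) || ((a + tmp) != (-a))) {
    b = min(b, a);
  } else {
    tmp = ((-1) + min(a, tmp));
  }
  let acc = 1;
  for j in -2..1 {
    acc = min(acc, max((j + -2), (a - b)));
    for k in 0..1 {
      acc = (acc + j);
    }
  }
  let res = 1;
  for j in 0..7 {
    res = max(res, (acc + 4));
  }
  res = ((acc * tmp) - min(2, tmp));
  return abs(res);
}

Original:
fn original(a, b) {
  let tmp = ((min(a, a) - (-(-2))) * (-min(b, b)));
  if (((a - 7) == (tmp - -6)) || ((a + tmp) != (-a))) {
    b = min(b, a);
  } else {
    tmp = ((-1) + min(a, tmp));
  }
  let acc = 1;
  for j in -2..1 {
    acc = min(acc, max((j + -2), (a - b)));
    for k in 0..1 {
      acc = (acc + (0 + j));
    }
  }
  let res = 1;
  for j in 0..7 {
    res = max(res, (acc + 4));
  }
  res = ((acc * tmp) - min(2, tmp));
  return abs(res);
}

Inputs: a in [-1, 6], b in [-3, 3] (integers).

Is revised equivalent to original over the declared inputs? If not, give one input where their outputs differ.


Equivalent — the differences include arithmetic usage differs, constant usage differs, yet no declared input distinguishes the two.
As a probe, take a=3, b=1: original runs tmp becomes -1; next (((a - 7) == (tmp - -6)) || ((a + tmp) != (-a))) evaluates to true; next b becomes 1; next acc becomes 1; next at j=-2:; next acc becomes 1; next at k=0:; next acc becomes -1; next at j=-1:; next acc becomes -1; next at k=0:; next acc becomes -2; next at j=0:; next acc becomes -2; next at k=0:; next acc becomes -2; next res becomes 1; next at j=0:; next res becomes 2; next at j=1:; next res becomes 2; next at j=2:; next res becomes 2; next at j=3:; next res becomes 2; next at j=4:; next res becomes 2; next at j=5:; next res becomes 2; next at j=6:; next res becomes 2; next res becomes 3; next final value 3; revised runs tmp becomes -1; next (((a - 7) == (tmp - -6)) || ((a + tmp) != (-a))) evaluates to true; next b becomes 1; next acc becomes 1; next at j=-2:; next acc becomes 1; next at k=0:; next acc becomes -1; next at j=-1:; next acc becomes -1; next at k=0:; next acc becomes -2; next at j=0:; next acc becomes -2; next at k=0:; next acc becomes -2; next res becomes 1; next at j=0:; next res becomes 2; next at j=1:; next res becomes 2; next at j=2:; next res becomes 2; next at j=3:; next res becomes 2; next at j=4:; next res becomes 2; next at j=5:; next res becomes 2; next at j=6:; next res becomes 2; next res becomes 3; next final value 3; both end at 3.
Sweeping the whole domain (56 inputs) finds no disagreement.
verdict: equivalent


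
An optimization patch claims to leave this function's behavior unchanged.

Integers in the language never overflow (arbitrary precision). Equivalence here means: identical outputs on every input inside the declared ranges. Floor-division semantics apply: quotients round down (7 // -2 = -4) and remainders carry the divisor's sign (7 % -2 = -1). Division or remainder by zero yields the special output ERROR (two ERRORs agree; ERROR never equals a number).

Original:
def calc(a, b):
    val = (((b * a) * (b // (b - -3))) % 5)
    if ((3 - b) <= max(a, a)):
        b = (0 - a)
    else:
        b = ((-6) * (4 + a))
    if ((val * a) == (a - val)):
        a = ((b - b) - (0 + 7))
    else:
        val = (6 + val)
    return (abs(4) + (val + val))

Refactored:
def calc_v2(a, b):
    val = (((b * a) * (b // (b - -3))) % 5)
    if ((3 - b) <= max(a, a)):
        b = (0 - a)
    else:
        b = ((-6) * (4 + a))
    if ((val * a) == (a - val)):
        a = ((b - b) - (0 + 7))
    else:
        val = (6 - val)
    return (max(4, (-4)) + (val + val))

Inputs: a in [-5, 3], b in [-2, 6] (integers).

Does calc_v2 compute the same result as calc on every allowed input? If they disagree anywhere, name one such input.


Try a=-4, b=-2.
calc: val becomes 4; next ((3 - b) <= max(a, a)) evaluates to false; next b becomes 0; next ((val * a) == (a - val)) evaluates to false; next val becomes 10; next final value 24
calc_v2: val becomes 4; next ((3 - b) <= max(a, a)) evaluates to false; next b becomes 0; next ((val * a) == (a - val)) evaluates to false; next val becomes 2; next final value 8
24 != 8, so the rewrite changes behavior.
verdict: not equivalent; witness: a=-4, b=-2


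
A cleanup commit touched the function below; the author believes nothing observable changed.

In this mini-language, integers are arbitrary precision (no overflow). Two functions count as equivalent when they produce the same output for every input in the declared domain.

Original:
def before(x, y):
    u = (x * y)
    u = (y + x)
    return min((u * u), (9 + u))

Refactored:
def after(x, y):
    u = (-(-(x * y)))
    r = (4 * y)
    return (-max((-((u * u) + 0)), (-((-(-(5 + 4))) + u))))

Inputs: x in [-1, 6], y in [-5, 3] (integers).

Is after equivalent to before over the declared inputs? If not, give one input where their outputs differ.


Evaluate both at x=-1, y=-5.
before: u = 5; u = -6; return 3
after: u = 5; r = -20; return 14
3 and 14 differ, so these are not the same function on this domain.
verdict: not equivalent; witness: x=-1, y=-5


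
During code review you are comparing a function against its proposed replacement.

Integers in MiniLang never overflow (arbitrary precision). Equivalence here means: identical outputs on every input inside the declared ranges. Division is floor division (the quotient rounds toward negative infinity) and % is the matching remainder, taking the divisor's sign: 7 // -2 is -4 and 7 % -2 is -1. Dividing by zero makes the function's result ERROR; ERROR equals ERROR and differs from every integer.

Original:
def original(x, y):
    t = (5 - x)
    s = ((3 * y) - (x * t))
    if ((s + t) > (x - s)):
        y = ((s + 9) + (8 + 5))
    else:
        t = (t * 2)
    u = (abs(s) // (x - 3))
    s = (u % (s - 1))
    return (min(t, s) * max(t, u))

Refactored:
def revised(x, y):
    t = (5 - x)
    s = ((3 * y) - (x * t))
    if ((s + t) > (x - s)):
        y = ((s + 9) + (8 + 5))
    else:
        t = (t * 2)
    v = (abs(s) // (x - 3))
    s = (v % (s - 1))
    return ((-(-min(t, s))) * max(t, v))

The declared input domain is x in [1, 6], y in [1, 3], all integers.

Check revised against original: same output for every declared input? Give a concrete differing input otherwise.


Differences: local variable names differ — yet all 18 inputs agree.
verdict: equivalent


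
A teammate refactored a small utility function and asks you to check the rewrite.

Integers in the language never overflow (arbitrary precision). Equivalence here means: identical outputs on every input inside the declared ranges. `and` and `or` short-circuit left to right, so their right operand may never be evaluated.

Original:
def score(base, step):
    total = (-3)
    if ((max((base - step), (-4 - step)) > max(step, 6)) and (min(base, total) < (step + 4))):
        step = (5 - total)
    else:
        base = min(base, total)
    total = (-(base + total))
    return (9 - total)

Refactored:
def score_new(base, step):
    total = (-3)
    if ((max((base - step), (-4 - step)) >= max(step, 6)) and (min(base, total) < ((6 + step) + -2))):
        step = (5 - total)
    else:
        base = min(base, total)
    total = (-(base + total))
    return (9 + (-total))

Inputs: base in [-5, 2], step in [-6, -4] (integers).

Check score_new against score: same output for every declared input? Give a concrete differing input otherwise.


These are not equivalent — on base=0, step=-6 the outputs split (3 vs 6).
score: total := -3 | ((max((base - step), (-4 - step)) > max(step, 6)) and (min(base, total) < (step + 4))): false | base := -3 | total := 6 | result 3
score_new: total := -3 | ((max((base - step), (-4 - step)) >= max(step, 6)) and (min(base, total) < ((6 + step) + -2))): true | step := 8 | total := 3 | result 6
verdict: not equivalent; witness: base=0, step=-6


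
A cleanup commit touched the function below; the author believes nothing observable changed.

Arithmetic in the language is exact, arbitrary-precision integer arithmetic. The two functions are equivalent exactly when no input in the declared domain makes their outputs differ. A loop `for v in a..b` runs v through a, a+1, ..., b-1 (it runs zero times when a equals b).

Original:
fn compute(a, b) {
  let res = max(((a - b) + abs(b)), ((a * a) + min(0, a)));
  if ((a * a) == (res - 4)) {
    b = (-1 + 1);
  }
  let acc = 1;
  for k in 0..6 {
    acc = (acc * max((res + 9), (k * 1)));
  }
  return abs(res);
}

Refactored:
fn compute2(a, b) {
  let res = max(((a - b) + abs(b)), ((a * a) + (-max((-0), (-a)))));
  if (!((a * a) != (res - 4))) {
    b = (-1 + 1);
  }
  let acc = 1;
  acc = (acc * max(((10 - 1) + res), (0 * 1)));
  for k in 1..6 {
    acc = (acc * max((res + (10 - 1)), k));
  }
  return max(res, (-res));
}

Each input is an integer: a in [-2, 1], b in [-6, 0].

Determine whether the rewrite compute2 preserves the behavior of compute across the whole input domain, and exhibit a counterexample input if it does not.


Side by side, the visible changes include: constant usage differs; and comparison usage differs; and arithmetic usage differs; and boolean connective usage differs; and loop structure differs; and statement counts differ; and min/max/abs usage differs.
Spot check at a=0, b=-1 — compute: res=2, then ((a * a) == (res - 4)) is false, then acc=1, then (k=0), then acc=11, then (k=1), then acc=121, then (k=2), then acc=1331, then (k=3), then acc=14641, then (k=4), then acc=161051, then (k=5), then acc=1771561, then returns 2. compute2: res=2, then (!((a * a) != (res - 4))) is false, then acc=1, then acc=11, then (k=1), then acc=121, then (k=2), then acc=1331, then (k=3), then acc=14641, then (k=4), then acc=161051, then (k=5), then acc=1771561, then returns 2. Both give 2.
Checked all 28 inputs in the declared domain: the outputs agree on every one.
verdict: equivalent


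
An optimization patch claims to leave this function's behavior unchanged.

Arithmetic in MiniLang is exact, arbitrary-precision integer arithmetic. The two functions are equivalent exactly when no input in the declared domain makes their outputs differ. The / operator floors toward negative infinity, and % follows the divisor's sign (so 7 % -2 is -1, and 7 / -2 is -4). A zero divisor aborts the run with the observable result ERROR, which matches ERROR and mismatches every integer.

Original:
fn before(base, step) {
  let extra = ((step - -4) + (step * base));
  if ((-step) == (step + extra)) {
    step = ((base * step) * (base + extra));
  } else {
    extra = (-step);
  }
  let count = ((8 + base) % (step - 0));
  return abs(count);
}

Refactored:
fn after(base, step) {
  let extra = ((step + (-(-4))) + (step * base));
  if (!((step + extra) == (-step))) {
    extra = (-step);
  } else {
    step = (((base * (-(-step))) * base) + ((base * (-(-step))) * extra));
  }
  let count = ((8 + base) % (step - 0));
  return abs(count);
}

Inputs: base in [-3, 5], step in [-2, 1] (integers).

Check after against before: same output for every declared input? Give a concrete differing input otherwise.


The two are interchangeable: arithmetic usage differs; boolean connective usage differs, and every declared input agrees.
Spot check at base=0, step=0 — before: extra := 4 | ((-step) == (step + extra)): false | extra := 0 | divide-by-zero, output ERROR. after: extra := 4 | (!((step + extra) == (-step))): true | extra := 0 | divide-by-zero, output ERROR. Both give ERROR.
An exhaustive pass over the 36 declared inputs shows identical outputs.
verdict: equivalent


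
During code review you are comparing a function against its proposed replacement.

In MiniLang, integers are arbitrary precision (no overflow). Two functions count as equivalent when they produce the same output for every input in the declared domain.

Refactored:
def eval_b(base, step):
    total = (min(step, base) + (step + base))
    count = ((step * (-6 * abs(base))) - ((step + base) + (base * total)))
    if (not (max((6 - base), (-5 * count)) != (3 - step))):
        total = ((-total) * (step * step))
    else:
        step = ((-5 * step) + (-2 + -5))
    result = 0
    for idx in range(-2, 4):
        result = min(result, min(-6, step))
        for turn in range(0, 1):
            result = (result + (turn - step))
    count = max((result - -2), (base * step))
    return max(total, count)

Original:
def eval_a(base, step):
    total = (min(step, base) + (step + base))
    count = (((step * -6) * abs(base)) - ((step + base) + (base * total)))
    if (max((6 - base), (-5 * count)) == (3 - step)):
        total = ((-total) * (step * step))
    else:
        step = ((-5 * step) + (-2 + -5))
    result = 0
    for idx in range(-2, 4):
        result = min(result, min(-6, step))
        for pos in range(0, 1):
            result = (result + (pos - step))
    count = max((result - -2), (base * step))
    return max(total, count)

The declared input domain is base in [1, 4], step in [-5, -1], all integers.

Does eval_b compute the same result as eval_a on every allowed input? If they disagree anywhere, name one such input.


Changes here: comparison usage differs, plus boolean connective usage differs, plus local variable names differ; the full 20-point sweep finds no disagreement.
verdict: equivalent


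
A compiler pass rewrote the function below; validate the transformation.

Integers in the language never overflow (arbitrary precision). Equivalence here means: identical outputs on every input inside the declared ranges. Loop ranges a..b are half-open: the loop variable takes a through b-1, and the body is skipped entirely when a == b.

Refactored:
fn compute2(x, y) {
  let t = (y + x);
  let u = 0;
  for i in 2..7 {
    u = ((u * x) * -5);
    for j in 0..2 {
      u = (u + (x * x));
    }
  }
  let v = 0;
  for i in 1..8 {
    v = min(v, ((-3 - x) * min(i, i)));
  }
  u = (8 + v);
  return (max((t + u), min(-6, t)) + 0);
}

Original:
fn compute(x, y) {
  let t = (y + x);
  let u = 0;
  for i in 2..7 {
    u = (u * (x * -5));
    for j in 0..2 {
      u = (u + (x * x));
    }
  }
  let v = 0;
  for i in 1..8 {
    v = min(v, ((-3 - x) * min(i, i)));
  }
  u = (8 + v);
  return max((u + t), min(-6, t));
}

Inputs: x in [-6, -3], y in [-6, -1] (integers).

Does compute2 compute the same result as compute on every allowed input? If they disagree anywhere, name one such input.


The two versions differ — the changes include constant usage differs; and arithmetic usage differs.
One worked example (x=-5, y=-4) — compute: t := -9 | u := 0 | iter i=2: | u := 0 | iter j=0: | u := 25 | iter j=1: | u := 50 | iter i=3: | u := 1250 | iter j=0: | u := 1275 | iter j=1: | u := 1300 | iter i=4: | u := 32500 | iter j=0: | u := 32525 | iter j=1: | u := 32550 | iter i=5: | u := 813750 | iter j=0: | u := 813775 | iter j=1: | u := 813800 | iter i=6: | u := 20345000 | iter j=0: | u := 20345025 | iter j=1: | u := 20345050 | v := 0 | iter i=1: | v := 0 | iter i=2: | v := 0 | iter i=3: | v := 0 | iter i=4: | v := 0 | iter i=5: | v := 0 | iter i=6: | v := 0 | iter i=7: | v := 0 | u := 8 | result -1; compute2: t := -9 | u := 0 | iter i=2: | u := 0 | iter j=0: | u := 25 | iter j=1: | u := 50 | iter i=3: | u := 1250 | iter j=0: | u := 1275 | iter j=1: | u := 1300 | iter i=4: | u := 32500 | iter j=0: | u := 32525 | iter j=1: | u := 32550 | iter i=5: | u := 813750 | iter j=0: | u := 813775 | iter j=1: | u := 813800 | iter i=6: | u := 20345000 | iter j=0: | u := 20345025 | iter j=1: | u := 20345050 | v := 0 | iter i=1: | v := 0 | iter i=2: | v := 0 | iter i=3: | v := 0 | iter i=4: | v := 0 | iter i=5: | v := 0 | iter i=6: | v := 0 | iter i=7: | v := 0 | u := 8 | result -1; agreement on -1.
Checked all 24 inputs in the declared domain: the outputs agree on every one.
verdict: equivalent


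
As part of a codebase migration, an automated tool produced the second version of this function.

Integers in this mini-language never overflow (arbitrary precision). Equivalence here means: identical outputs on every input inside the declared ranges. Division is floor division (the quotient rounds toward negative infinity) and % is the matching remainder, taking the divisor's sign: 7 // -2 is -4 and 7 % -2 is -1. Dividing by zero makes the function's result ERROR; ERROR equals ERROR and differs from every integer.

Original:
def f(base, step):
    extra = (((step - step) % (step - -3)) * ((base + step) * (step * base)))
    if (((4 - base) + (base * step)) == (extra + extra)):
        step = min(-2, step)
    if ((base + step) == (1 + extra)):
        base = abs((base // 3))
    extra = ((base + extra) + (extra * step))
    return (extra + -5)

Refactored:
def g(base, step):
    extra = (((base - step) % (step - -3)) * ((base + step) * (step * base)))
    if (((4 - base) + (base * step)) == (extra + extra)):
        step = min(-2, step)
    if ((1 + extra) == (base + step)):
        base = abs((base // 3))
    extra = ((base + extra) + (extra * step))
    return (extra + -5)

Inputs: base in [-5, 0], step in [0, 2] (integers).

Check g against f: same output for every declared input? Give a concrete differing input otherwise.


These are not equivalent — on base=-5, step=1 the outputs split (-10 vs 70).
f: extra=0, then (((4 - base) + (base * step)) == (extra + extra)) is false, then ((base + step) == (1 + extra)) is false, then extra=-5, then returns -10
g: extra=40, then (((4 - base) + (base * step)) == (extra + extra)) is false, then ((1 + extra) == (base + step)) is false, then extra=75, then returns 70
verdict: not equivalent; witness: base=-5, step=1


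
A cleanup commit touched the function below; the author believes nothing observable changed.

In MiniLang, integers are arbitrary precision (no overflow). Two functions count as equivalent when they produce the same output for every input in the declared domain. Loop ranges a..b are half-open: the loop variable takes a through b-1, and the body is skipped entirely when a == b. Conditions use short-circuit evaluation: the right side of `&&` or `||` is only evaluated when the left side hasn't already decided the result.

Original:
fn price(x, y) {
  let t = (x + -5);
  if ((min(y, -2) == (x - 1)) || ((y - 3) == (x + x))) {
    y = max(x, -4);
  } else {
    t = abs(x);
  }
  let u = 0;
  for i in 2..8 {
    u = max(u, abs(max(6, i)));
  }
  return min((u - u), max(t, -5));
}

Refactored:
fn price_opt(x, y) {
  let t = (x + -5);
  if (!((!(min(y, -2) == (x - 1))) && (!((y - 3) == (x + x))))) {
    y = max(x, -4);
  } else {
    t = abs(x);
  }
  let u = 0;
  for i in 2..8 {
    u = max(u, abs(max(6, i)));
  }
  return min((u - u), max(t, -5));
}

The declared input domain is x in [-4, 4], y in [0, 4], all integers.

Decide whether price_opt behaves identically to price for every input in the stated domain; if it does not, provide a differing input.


This is a faithful refactor — boolean connective usage differs, but the computed results match everywhere.
Spot check at x=4, y=1 — price: t becomes -1; next ((min(y, -2) == (x - 1)) || ((y - 3) == (x + x))) evaluates to false; next t becomes 4; next u becomes 0; next at i=2:; next u becomes 6; next at i=3:; next u becomes 6; next at i=4:; next u becomes 6; next at i=5:; next u becomes 6; next at i=6:; next u becomes 6; next at i=7:; next u becomes 7; next final value 0. price_opt: t becomes -1; next (!((!(min(y, -2) == (x - 1))) && (!((y - 3) == (x + x))))) evaluates to false; next t becomes 4; next u becomes 0; next at i=2:; next u becomes 6; next at i=3:; next u becomes 6; next at i=4:; next u becomes 6; next at i=5:; next u becomes 6; next at i=6:; next u becomes 6; next at i=7:; next u becomes 7; next final value 0. Both give 0.
Sweeping the whole domain (45 inputs) finds no disagreement.
verdict: equivalent


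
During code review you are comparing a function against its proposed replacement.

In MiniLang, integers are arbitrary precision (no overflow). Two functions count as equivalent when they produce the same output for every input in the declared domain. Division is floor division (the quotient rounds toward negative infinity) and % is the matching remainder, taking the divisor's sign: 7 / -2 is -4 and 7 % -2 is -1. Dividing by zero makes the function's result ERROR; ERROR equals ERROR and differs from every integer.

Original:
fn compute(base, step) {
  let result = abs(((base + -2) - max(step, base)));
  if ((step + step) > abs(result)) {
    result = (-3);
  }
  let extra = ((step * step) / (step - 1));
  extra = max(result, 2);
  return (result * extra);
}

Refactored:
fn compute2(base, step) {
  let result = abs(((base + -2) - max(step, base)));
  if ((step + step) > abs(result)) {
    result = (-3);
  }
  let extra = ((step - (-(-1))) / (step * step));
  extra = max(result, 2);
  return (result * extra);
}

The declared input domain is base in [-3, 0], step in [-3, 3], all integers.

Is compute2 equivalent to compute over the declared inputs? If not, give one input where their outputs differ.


There is a counterexample at base=-3, step=0: 25 on one side, ERROR on the other.
compute: result=5, then ((step + step) > abs(result)) is false, then extra=0, then extra=5, then returns 25
compute2: result=5, then ((step + step) > abs(result)) is false, then a zero divisor aborts: ERROR
verdict: not equivalent; witness: base=-3, step=0


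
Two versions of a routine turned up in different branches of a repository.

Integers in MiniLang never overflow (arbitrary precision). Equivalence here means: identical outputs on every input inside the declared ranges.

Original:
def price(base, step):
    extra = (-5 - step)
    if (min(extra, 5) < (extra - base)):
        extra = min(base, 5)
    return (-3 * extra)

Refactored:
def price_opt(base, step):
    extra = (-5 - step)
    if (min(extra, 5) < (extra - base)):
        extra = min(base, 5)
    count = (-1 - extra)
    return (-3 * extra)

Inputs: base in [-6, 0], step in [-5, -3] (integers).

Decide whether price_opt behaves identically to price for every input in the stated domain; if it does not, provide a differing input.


Side by side, the visible changes include: constant usage differs; also statement counts differ; also local variable names differ; also arithmetic usage differs.
As a probe, take base=0, step=-4: price runs extra becomes -1; next (min(extra, 5) < (extra - base)) evaluates to false; next final value 3; price_opt runs extra becomes -1; next (min(extra, 5) < (extra - base)) evaluates to false; next count becomes 0; next final value 3; both end at 3.
Checked all 21 inputs in the declared domain: the outputs agree on every one.
verdict: equivalent


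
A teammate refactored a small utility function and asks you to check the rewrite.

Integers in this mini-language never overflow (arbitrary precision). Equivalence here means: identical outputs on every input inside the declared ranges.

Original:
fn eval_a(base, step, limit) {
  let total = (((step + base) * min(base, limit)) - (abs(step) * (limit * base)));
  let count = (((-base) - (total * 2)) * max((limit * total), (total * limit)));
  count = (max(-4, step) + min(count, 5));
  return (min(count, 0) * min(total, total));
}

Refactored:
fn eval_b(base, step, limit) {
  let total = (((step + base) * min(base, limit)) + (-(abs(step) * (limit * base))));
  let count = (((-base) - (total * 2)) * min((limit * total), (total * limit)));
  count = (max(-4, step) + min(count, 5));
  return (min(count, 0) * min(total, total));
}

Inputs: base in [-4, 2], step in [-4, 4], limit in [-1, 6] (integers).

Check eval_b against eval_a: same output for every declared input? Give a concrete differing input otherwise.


Equivalent. The suspicious edit (`max((limit * total), (total * limit))` became `min((limit * total), (total * limit))`) never changes the result for any input inside the declared domain.
Every one of the 504 inputs gives matching results.
As a probe, take base=0, step=3, limit=-1: eval_a runs total becomes -3; next count becomes 18; next count becomes 8; next final value 0; eval_b runs total becomes -3; next count becomes 18; next count becomes 8; next final value 0; both end at 0.
verdict: equivalent


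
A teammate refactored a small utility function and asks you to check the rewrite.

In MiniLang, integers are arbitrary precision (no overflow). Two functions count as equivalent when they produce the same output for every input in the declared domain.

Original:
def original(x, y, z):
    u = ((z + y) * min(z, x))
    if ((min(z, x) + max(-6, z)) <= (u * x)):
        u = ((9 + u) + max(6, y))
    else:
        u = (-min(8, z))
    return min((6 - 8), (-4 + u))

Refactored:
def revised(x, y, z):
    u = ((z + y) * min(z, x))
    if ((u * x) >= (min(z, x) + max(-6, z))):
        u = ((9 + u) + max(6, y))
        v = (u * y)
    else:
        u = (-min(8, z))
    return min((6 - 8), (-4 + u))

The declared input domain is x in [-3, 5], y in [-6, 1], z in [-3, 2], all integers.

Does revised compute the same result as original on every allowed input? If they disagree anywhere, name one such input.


The two versions differ — the changes include arithmetic usage differs, plus comparison usage differs, plus local variable names differ, plus statement counts differ.
As a probe, take x=1, y=-4, z=0: original runs u becomes 0; next ((min(z, x) + max(-6, z)) <= (u * x)) evaluates to true; next u becomes 15; next final value -2; revised runs u becomes 0; next ((u * x) >= (min(z, x) + max(-6, z))) evaluates to true; next u becomes 15; next v becomes -60; next final value -2; both end at -2.
Checked all 432 inputs in the declared domain: the outputs agree on every one.
verdict: equivalent


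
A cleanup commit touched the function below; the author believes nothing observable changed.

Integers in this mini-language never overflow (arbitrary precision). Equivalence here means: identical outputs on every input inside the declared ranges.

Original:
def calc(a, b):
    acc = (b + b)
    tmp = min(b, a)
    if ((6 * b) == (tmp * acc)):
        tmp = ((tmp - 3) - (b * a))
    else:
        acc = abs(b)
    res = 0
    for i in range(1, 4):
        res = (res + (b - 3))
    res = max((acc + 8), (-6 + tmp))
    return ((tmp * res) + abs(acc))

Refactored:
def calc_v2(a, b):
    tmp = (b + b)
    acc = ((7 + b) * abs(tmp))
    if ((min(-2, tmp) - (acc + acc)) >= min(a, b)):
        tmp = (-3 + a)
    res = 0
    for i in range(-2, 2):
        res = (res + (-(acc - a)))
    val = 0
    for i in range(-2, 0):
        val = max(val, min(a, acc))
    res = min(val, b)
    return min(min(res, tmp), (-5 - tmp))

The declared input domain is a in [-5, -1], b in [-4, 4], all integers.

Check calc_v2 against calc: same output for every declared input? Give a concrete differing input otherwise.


a=-5, b=-4 yields -56 from calc but -8 from calc_v2.
verdict: not equivalent; witness: a=-5, b=-4


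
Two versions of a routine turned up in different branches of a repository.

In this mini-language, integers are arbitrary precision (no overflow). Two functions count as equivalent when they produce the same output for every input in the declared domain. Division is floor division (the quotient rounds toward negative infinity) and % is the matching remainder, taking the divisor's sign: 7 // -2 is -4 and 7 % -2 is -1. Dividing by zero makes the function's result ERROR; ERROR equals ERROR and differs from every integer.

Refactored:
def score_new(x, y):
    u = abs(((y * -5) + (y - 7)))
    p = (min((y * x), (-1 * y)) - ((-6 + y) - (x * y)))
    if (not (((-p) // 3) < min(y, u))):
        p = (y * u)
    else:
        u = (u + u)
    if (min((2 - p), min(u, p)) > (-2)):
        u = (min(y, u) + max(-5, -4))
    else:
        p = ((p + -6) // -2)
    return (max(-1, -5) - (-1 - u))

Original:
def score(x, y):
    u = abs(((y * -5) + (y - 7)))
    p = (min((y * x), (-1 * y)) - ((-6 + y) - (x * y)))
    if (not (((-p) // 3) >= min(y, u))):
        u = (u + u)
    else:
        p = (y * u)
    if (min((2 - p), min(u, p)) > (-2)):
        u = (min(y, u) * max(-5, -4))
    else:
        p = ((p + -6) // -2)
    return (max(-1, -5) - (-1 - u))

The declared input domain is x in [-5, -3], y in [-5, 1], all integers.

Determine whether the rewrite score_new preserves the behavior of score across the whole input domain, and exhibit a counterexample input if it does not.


Input x=-3, y=1: -4 from score versus -3 from score_new.
verdict: not equivalent; witness: x=-3, y=1
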